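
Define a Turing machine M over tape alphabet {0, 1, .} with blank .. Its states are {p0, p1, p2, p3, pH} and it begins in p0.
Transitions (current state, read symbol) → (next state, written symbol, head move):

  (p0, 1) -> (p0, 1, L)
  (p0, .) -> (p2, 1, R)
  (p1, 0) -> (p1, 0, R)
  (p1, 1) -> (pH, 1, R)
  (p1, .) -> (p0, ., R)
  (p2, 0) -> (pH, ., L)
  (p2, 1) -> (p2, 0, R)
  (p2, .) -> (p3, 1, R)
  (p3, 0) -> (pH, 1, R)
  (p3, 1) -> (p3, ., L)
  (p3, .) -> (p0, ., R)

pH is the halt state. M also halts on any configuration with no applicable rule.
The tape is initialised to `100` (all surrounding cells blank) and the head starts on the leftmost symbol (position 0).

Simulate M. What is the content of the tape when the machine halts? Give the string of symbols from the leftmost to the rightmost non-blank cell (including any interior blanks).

10.0

state=p0 head=0 tape=.[1]00   (p0,1)→(p0,1,L)
state=p0 head=-1 tape=[.]100   (p0,.)→(p2,1,R)
state=p2 head=0 tape=1[1]00   (p2,1)→(p2,0,R)
state=p2 head=1 tape=10[0]0   (p2,0)→(pH,.,L)
state=pH head=0 tape=1[0].0
The non-blank tape span at halt is 10.0.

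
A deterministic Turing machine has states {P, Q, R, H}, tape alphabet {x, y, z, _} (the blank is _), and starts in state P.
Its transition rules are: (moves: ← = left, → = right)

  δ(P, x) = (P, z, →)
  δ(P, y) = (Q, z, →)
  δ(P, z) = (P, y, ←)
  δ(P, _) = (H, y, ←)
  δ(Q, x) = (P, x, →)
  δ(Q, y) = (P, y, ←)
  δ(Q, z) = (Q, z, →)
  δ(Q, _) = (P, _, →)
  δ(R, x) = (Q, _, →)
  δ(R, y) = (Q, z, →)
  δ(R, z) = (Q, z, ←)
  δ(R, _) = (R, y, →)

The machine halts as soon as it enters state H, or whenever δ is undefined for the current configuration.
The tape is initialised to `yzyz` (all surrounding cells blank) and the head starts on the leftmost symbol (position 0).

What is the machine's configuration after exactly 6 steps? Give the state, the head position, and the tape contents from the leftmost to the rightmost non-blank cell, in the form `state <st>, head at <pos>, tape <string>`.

state H, head at -2, tape yyyyz

state=P head=0 tape=__[y]zyz   (P,y)→(Q,z,→)
state=Q head=1 tape=__z[z]yz   (Q,z)→(Q,z,→)
state=Q head=2 tape=__zz[y]z   (Q,y)→(P,y,←)
state=P head=1 tape=__z[z]yz   (P,z)→(P,y,←)
state=P head=0 tape=__[z]yyz   (P,z)→(P,y,←)
state=P head=-1 tape=_[_]yyyz   (P,_)→(H,y,←)
state=H head=-2 tape=[_]yyyyz
After 6 steps: state H, head at -2, tape yyyyz.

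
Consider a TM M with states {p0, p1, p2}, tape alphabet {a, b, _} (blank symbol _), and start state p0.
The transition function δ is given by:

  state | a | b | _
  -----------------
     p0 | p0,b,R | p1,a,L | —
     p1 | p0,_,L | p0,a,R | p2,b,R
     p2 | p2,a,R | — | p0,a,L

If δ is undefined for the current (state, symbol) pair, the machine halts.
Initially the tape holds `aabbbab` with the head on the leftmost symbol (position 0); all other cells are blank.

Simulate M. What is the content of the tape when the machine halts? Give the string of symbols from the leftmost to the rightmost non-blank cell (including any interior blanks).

baaabab

state=p0 head=0 tape=[a]abbbab_   (p0,a)→(p0,b,R)
state=p0 head=1 tape=b[a]bbbab_   (p0,a)→(p0,b,R)
state=p0 head=2 tape=bb[b]bbab_   (p0,b)→(p1,a,L)
state=p1 head=1 tape=b[b]abbab_   (p1,b)→(p0,a,R)
state=p0 head=2 tape=ba[a]bbab_   (p0,a)→(p0,b,R)
state=p0 head=3 tape=bab[b]bab_   (p0,b)→(p1,a,L)
state=p1 head=2 tape=ba[b]abab_   (p1,b)→(p0,a,R)
state=p0 head=3 tape=baa[a]bab_   (p0,a)→(p0,b,R)
state=p0 head=4 tape=baab[b]ab_   (p0,b)→(p1,a,L)
state=p1 head=3 tape=baa[b]aab_   (p1,b)→(p0,a,R)
state=p0 head=4 tape=baaa[a]ab_   (p0,a)→(p0,b,R)
state=p0 head=5 tape=baaab[a]b_   (p0,a)→(p0,b,R)
state=p0 head=6 tape=baaabb[b]_   (p0,b)→(p1,a,L)
state=p1 head=5 tape=baaab[b]a_   (p1,b)→(p0,a,R)
state=p0 head=6 tape=baaaba[a]_   (p0,a)→(p0,b,R)
state=p0 head=7 tape=baaabab[_]
The non-blank tape span at halt is baaabab.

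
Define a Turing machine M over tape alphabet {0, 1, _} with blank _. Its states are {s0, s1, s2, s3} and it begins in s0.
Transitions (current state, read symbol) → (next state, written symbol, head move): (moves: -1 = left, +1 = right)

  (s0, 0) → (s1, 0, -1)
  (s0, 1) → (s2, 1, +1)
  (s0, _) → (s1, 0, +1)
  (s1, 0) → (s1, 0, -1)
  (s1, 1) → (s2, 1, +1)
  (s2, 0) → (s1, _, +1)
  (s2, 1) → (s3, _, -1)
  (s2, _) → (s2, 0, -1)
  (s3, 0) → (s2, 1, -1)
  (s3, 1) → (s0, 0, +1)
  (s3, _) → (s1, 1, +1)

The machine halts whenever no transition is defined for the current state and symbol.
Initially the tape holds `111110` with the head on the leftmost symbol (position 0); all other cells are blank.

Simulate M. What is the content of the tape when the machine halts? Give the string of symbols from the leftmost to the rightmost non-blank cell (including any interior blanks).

state=s0 head=0 tape=[1]11110_   (s0,1)→(s2,1,+1)
state=s2 head=1 tape=1[1]1110_   (s2,1)→(s3,_,-1)
state=s3 head=0 tape=[1]_1110_   (s3,1)→(s0,0,+1)
state=s0 head=1 tape=0[_]1110_   (s0,_)→(s1,0,+1)
state=s1 head=2 tape=00[1]110_   (s1,1)→(s2,1,+1)
state=s2 head=3 tape=001[1]10_   (s2,1)→(s3,_,-1)
state=s3 head=2 tape=00[1]_10_   (s3,1)→(s0,0,+1)
state=s0 head=3 tape=000[_]10_   (s0,_)→(s1,0,+1)
state=s1 head=4 tape=0000[1]0_   (s1,1)→(s2,1,+1)
state=s2 head=5 tape=00001[0]_   (s2,0)→(s1,_,+1)
state=s1 head=6 tape=00001_[_]
The non-blank tape span at halt is 00001.

00001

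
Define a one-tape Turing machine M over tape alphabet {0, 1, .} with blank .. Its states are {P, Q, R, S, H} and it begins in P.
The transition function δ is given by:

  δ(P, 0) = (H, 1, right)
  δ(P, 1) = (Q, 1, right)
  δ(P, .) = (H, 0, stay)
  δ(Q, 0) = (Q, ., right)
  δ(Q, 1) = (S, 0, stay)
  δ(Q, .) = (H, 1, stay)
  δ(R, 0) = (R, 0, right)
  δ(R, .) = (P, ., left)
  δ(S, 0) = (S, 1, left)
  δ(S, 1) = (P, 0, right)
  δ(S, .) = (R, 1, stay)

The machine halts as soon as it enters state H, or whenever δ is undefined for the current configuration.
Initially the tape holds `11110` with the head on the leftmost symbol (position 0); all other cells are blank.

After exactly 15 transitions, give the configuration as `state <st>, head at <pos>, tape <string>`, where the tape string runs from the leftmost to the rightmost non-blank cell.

state H, head at 5, tape 0001.1

P | [1]1110.   read 1 → write 1, move right, go to Q
Q | 1[1]110.   read 1 → write 0, move stay, go to S
S | 1[0]110.   read 0 → write 1, move left, go to S
S | [1]1110.   read 1 → write 0, move right, go to P
P | 0[1]110.   read 1 → write 1, move right, go to Q
Q | 01[1]10.   read 1 → write 0, move stay, go to S
S | 01[0]10.   read 0 → write 1, move left, go to S
S | 0[1]110.   read 1 → write 0, move right, go to P
P | 00[1]10.   read 1 → write 1, move right, go to Q
Q | 001[1]0.   read 1 → write 0, move stay, go to S
S | 001[0]0.   read 0 → write 1, move left, go to S
S | 00[1]10.   read 1 → write 0, move right, go to P
P | 000[1]0.   read 1 → write 1, move right, go to Q
Q | 0001[0].   read 0 → write ., move right, go to Q
Q | 0001.[.]   read . → write 1, move stay, go to H
H | 0001.[1]
After 15 steps: state H, head at 5, tape 0001.1.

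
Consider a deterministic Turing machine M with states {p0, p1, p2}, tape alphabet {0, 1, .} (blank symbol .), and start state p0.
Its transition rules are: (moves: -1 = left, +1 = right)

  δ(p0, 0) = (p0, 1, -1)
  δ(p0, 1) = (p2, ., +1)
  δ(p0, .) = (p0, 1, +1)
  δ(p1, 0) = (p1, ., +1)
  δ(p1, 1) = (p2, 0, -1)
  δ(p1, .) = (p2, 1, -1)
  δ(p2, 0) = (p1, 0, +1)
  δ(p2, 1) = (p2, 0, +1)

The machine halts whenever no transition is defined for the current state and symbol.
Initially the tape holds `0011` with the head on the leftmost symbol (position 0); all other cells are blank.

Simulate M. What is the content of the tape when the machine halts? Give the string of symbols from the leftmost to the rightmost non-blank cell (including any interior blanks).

1.0.0

p0 | .[0]011   read 0 → write 1, move -1, go to p0
p0 | [.]1011   read . → write 1, move +1, go to p0
p0 | 1[1]011   read 1 → write ., move +1, go to p2
p2 | 1.[0]11   read 0 → write 0, move +1, go to p1
p1 | 1.0[1]1   read 1 → write 0, move -1, go to p2
p2 | 1.[0]01   read 0 → write 0, move +1, go to p1
p1 | 1.0[0]1   read 0 → write ., move +1, go to p1
p1 | 1.0.[1]   read 1 → write 0, move -1, go to p2
p2 | 1.0[.]0
The non-blank tape span at halt is 1.0.0.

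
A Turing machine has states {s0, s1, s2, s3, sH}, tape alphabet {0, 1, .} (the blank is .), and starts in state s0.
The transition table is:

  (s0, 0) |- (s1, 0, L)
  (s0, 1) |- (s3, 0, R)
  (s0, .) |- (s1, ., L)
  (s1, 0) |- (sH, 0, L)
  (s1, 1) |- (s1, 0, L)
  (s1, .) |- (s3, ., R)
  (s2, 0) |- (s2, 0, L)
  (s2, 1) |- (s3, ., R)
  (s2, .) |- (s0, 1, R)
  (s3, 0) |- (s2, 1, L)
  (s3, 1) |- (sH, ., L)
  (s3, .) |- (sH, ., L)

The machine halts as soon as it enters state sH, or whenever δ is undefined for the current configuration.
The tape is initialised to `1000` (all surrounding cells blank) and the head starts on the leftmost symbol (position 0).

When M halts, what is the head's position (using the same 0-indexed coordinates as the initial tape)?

-1

state=s0 head=0 tape=..[1]000   (s0,1)→(s3,0,R)
state=s3 head=1 tape=..0[0]00   (s3,0)→(s2,1,L)
state=s2 head=0 tape=..[0]100   (s2,0)→(s2,0,L)
state=s2 head=-1 tape=.[.]0100   (s2,.)→(s0,1,R)
state=s0 head=0 tape=.1[0]100   (s0,0)→(s1,0,L)
state=s1 head=-1 tape=.[1]0100   (s1,1)→(s1,0,L)
state=s1 head=-2 tape=[.]00100   (s1,.)→(s3,.,R)
state=s3 head=-1 tape=.[0]0100   (s3,0)→(s2,1,L)
state=s2 head=-2 tape=[.]10100   (s2,.)→(s0,1,R)
state=s0 head=-1 tape=1[1]0100   (s0,1)→(s3,0,R)
state=s3 head=0 tape=10[0]100   (s3,0)→(s2,1,L)
state=s2 head=-1 tape=1[0]1100   (s2,0)→(s2,0,L)
state=s2 head=-2 tape=[1]01100   (s2,1)→(s3,.,R)
state=s3 head=-1 tape=.[0]1100   (s3,0)→(s2,1,L)
state=s2 head=-2 tape=[.]11100   (s2,.)→(s0,1,R)
state=s0 head=-1 tape=1[1]1100   (s0,1)→(s3,0,R)
state=s3 head=0 tape=10[1]100   (s3,1)→(sH,.,L)
state=sH head=-1 tape=1[0].100
At halt the head is at cell -1.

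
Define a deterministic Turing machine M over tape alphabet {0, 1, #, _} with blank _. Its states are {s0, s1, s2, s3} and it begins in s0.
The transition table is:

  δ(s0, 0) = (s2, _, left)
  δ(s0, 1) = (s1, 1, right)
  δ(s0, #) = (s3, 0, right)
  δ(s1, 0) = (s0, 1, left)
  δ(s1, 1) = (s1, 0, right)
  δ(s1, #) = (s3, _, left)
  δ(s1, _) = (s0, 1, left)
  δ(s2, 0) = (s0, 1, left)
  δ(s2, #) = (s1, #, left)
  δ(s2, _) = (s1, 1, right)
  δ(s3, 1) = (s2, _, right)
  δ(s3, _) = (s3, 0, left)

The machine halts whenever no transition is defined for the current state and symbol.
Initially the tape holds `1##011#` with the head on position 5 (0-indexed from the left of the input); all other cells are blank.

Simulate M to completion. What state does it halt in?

s2

state=s0 head=5 tape=1##01[1]#__   (s0,1)→(s1,1,right)
state=s1 head=6 tape=1##011[#]__   (s1,#)→(s3,_,left)
state=s3 head=5 tape=1##01[1]___   (s3,1)→(s2,_,right)
state=s2 head=6 tape=1##01_[_]__   (s2,_)→(s1,1,right)
state=s1 head=7 tape=1##01_1[_]_   (s1,_)→(s0,1,left)
state=s0 head=6 tape=1##01_[1]1_   (s0,1)→(s1,1,right)
state=s1 head=7 tape=1##01_1[1]_   (s1,1)→(s1,0,right)
state=s1 head=8 tape=1##01_10[_]   (s1,_)→(s0,1,left)
state=s0 head=7 tape=1##01_1[0]1   (s0,0)→(s2,_,left)
state=s2 head=6 tape=1##01_[1]_1
No transition is defined for (s2, 1); M halts in state s2.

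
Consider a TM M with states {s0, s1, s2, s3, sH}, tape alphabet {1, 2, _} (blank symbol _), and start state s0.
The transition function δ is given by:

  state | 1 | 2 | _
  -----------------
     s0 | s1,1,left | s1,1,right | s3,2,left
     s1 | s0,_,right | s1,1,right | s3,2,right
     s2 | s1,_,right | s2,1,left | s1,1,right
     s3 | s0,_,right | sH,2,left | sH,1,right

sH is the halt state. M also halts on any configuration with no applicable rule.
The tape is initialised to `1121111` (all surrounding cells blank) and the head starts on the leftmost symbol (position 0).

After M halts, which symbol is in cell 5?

s0 | _[1]121111_   read 1 → write 1, move left, go to s1
s1 | [_]1121111_   read _ → write 2, move right, go to s3
s3 | 2[1]121111_   read 1 → write _, move right, go to s0
s0 | 2_[1]21111_   read 1 → write 1, move left, go to s1
s1 | 2[_]121111_   read _ → write 2, move right, go to s3
s3 | 22[1]21111_   read 1 → write _, move right, go to s0
s0 | 22_[2]1111_   read 2 → write 1, move right, go to s1
s1 | 22_1[1]111_   read 1 → write _, move right, go to s0
s0 | 22_1_[1]11_   read 1 → write 1, move left, go to s1
s1 | 22_1[_]111_   read _ → write 2, move right, go to s3
s3 | 22_12[1]11_   read 1 → write _, move right, go to s0
s0 | 22_12_[1]1_   read 1 → write 1, move left, go to s1
s1 | 22_12[_]11_   read _ → write 2, move right, go to s3
s3 | 22_122[1]1_   read 1 → write _, move right, go to s0
s0 | 22_122_[1]_   read 1 → write 1, move left, go to s1
s1 | 22_122[_]1_   read _ → write 2, move right, go to s3
s3 | 22_1222[1]_   read 1 → write _, move right, go to s0
s0 | 22_1222_[_]   read _ → write 2, move left, go to s3
s3 | 22_1222[_]2   read _ → write 1, move right, go to sH
sH | 22_12221[2]
Cell 5 holds 2 when M halts.

2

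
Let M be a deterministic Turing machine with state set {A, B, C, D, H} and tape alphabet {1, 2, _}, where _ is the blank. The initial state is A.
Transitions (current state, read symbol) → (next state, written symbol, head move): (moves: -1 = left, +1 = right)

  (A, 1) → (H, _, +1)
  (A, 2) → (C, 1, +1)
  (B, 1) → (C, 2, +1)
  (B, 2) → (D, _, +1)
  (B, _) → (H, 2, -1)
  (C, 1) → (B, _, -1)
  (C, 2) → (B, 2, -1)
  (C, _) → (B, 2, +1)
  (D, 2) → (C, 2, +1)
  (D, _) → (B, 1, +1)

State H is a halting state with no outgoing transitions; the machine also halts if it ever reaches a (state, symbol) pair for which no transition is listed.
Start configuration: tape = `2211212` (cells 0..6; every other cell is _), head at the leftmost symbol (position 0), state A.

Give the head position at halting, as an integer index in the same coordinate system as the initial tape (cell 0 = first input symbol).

7

A | [2]211212__   read 2 → write 1, move +1, go to C
C | 1[2]11212__   read 2 → write 2, move -1, go to B
B | [1]211212__   read 1 → write 2, move +1, go to C
C | 2[2]11212__   read 2 → write 2, move -1, go to B
B | [2]211212__   read 2 → write _, move +1, go to D
D | _[2]11212__   read 2 → write 2, move +1, go to C
C | _2[1]1212__   read 1 → write _, move -1, go to B
B | _[2]_1212__   read 2 → write _, move +1, go to D
D | __[_]1212__   read _ → write 1, move +1, go to B
B | __1[1]212__   read 1 → write 2, move +1, go to C
C | __12[2]12__   read 2 → write 2, move -1, go to B
B | __1[2]212__   read 2 → write _, move +1, go to D
D | __1_[2]12__   read 2 → write 2, move +1, go to C
C | __1_2[1]2__   read 1 → write _, move -1, go to B
B | __1_[2]_2__   read 2 → write _, move +1, go to D
D | __1__[_]2__   read _ → write 1, move +1, go to B
B | __1__1[2]__   read 2 → write _, move +1, go to D
D | __1__1_[_]_   read _ → write 1, move +1, go to B
B | __1__1_1[_]   read _ → write 2, move -1, go to H
H | __1__1_[1]2
At halt the head is at cell 7.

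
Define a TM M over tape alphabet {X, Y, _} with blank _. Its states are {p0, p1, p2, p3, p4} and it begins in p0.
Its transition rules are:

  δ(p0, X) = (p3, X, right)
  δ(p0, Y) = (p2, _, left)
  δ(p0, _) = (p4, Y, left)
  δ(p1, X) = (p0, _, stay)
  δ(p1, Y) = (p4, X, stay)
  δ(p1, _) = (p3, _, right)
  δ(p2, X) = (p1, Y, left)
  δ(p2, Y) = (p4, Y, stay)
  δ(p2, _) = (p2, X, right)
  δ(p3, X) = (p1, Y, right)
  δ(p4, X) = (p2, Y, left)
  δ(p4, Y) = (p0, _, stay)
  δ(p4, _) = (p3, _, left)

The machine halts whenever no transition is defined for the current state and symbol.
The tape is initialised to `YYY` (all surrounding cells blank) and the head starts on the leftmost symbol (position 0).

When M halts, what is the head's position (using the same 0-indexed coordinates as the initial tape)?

p0 | __[Y]YY   read Y → write _, move left, go to p2
p2 | _[_]_YY   read _ → write X, move right, go to p2
p2 | _X[_]YY   read _ → write X, move right, go to p2
p2 | _XX[Y]Y   read Y → write Y, move stay, go to p4
p4 | _XX[Y]Y   read Y → write _, move stay, go to p0
p0 | _XX[_]Y   read _ → write Y, move left, go to p4
p4 | _X[X]YY   read X → write Y, move left, go to p2
p2 | _[X]YYY   read X → write Y, move left, go to p1
p1 | [_]YYYY   read _ → write _, move right, go to p3
p3 | _[Y]YYY
At halt the head is at cell -1.

-1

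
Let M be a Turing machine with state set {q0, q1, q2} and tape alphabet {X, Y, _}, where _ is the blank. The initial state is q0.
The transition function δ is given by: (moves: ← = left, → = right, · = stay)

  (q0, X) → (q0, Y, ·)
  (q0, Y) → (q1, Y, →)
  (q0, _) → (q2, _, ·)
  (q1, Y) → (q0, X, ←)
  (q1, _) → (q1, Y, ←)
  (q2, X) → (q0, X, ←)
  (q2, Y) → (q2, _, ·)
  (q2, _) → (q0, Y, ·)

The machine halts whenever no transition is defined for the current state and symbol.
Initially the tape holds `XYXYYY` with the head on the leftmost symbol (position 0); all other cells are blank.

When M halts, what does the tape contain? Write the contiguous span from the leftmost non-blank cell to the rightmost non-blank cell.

YXXYYY

q0 | [X]YXYYY   read X → write Y, move ·, go to q0
q0 | [Y]YXYYY   read Y → write Y, move →, go to q1
q1 | Y[Y]XYYY   read Y → write X, move ←, go to q0
q0 | [Y]XXYYY   read Y → write Y, move →, go to q1
q1 | Y[X]XYYY
The non-blank tape span at halt is YXXYYY.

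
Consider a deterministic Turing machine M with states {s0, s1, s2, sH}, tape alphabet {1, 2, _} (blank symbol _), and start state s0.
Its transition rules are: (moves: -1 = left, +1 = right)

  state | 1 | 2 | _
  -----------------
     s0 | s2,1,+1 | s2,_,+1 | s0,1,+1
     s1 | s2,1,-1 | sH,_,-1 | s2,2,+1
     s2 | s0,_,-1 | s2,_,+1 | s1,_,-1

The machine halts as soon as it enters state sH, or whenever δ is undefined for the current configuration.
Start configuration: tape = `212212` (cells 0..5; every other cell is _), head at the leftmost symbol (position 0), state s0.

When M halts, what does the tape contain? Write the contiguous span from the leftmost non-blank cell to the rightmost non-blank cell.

s0 | [2]12212_   read 2 → write _, move +1, go to s2
s2 | _[1]2212_   read 1 → write _, move -1, go to s0
s0 | [_]_2212_   read _ → write 1, move +1, go to s0
s0 | 1[_]2212_   read _ → write 1, move +1, go to s0
s0 | 11[2]212_   read 2 → write _, move +1, go to s2
s2 | 11_[2]12_   read 2 → write _, move +1, go to s2
s2 | 11__[1]2_   read 1 → write _, move -1, go to s0
s0 | 11_[_]_2_   read _ → write 1, move +1, go to s0
s0 | 11_1[_]2_   read _ → write 1, move +1, go to s0
s0 | 11_11[2]_   read 2 → write _, move +1, go to s2
s2 | 11_11_[_]   read _ → write _, move -1, go to s1
s1 | 11_11[_]_   read _ → write 2, move +1, go to s2
s2 | 11_112[_]   read _ → write _, move -1, go to s1
s1 | 11_11[2]_   read 2 → write _, move -1, go to sH
sH | 11_1[1]__
The non-blank tape span at halt is 11_11.

11_11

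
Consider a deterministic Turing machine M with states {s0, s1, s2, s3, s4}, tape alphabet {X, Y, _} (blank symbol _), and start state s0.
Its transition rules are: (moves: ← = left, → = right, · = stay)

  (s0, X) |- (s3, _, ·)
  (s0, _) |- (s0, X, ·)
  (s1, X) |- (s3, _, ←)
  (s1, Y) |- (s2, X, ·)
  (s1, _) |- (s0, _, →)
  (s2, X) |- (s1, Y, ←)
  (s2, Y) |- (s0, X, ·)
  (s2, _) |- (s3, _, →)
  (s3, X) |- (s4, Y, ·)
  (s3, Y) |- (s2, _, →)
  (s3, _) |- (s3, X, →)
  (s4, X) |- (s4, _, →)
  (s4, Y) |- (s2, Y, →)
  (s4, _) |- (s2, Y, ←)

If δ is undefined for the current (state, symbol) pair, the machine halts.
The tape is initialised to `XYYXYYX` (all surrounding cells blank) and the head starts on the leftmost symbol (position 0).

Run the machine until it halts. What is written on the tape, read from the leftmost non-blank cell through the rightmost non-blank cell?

X_XYX_Y

state=s0 head=0 tape=[X]YYXYYX   (s0,X)→(s3,_,·)
state=s3 head=0 tape=[_]YYXYYX   (s3,_)→(s3,X,→)
state=s3 head=1 tape=X[Y]YXYYX   (s3,Y)→(s2,_,→)
state=s2 head=2 tape=X_[Y]XYYX   (s2,Y)→(s0,X,·)
state=s0 head=2 tape=X_[X]XYYX   (s0,X)→(s3,_,·)
state=s3 head=2 tape=X_[_]XYYX   (s3,_)→(s3,X,→)
state=s3 head=3 tape=X_X[X]YYX   (s3,X)→(s4,Y,·)
state=s4 head=3 tape=X_X[Y]YYX   (s4,Y)→(s2,Y,→)
state=s2 head=4 tape=X_XY[Y]YX   (s2,Y)→(s0,X,·)
state=s0 head=4 tape=X_XY[X]YX   (s0,X)→(s3,_,·)
state=s3 head=4 tape=X_XY[_]YX   (s3,_)→(s3,X,→)
state=s3 head=5 tape=X_XYX[Y]X   (s3,Y)→(s2,_,→)
state=s2 head=6 tape=X_XYX_[X]   (s2,X)→(s1,Y,←)
state=s1 head=5 tape=X_XYX[_]Y   (s1,_)→(s0,_,→)
state=s0 head=6 tape=X_XYX_[Y]
The non-blank tape span at halt is X_XYX_Y.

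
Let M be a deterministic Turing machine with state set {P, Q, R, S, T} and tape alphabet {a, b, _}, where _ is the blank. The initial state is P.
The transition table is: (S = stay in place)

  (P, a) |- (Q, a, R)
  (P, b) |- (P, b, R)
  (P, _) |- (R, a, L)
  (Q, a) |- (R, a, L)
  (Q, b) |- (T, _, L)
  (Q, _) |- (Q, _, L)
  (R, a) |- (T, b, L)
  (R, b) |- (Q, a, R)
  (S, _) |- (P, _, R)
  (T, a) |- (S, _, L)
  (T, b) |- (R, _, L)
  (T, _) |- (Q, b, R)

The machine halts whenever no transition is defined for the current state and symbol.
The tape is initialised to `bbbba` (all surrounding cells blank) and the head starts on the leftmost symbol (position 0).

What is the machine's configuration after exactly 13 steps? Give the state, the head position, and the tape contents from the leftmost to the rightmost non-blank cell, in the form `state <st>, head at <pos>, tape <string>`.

state Q, head at 1, tape ba_ba

state=P head=0 tape=[b]bbba_   (P,b)→(P,b,R)
state=P head=1 tape=b[b]bba_   (P,b)→(P,b,R)
state=P head=2 tape=bb[b]ba_   (P,b)→(P,b,R)
state=P head=3 tape=bbb[b]a_   (P,b)→(P,b,R)
state=P head=4 tape=bbbb[a]_   (P,a)→(Q,a,R)
state=Q head=5 tape=bbbba[_]   (Q,_)→(Q,_,L)
state=Q head=4 tape=bbbb[a]_   (Q,a)→(R,a,L)
state=R head=3 tape=bbb[b]a_   (R,b)→(Q,a,R)
state=Q head=4 tape=bbba[a]_   (Q,a)→(R,a,L)
state=R head=3 tape=bbb[a]a_   (R,a)→(T,b,L)
state=T head=2 tape=bb[b]ba_   (T,b)→(R,_,L)
state=R head=1 tape=b[b]_ba_   (R,b)→(Q,a,R)
state=Q head=2 tape=ba[_]ba_   (Q,_)→(Q,_,L)
state=Q head=1 tape=b[a]_ba_
After 13 steps: state Q, head at 1, tape ba_ba.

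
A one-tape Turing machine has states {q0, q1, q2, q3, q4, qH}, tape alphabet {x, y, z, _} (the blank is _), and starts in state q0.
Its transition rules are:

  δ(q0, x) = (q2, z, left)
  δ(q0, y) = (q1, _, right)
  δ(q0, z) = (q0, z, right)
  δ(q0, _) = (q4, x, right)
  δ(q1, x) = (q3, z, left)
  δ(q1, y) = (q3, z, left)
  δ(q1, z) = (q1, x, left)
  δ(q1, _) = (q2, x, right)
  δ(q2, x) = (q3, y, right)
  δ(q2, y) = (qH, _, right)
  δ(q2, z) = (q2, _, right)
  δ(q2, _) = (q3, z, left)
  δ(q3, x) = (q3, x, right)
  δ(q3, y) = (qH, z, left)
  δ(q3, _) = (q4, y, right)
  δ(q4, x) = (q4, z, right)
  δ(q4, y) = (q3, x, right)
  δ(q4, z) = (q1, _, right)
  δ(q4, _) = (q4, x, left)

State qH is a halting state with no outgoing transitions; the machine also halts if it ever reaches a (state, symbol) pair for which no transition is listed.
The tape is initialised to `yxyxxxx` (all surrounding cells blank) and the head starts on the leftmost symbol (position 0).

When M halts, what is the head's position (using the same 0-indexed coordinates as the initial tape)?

8

state=q0 head=0 tape=[y]xyxxxx__   (q0,y)→(q1,_,right)
state=q1 head=1 tape=_[x]yxxxx__   (q1,x)→(q3,z,left)
state=q3 head=0 tape=[_]zyxxxx__   (q3,_)→(q4,y,right)
state=q4 head=1 tape=y[z]yxxxx__   (q4,z)→(q1,_,right)
state=q1 head=2 tape=y_[y]xxxx__   (q1,y)→(q3,z,left)
state=q3 head=1 tape=y[_]zxxxx__   (q3,_)→(q4,y,right)
state=q4 head=2 tape=yy[z]xxxx__   (q4,z)→(q1,_,right)
state=q1 head=3 tape=yy_[x]xxx__   (q1,x)→(q3,z,left)
state=q3 head=2 tape=yy[_]zxxx__   (q3,_)→(q4,y,right)
state=q4 head=3 tape=yyy[z]xxx__   (q4,z)→(q1,_,right)
state=q1 head=4 tape=yyy_[x]xx__   (q1,x)→(q3,z,left)
state=q3 head=3 tape=yyy[_]zxx__   (q3,_)→(q4,y,right)
state=q4 head=4 tape=yyyy[z]xx__   (q4,z)→(q1,_,right)
state=q1 head=5 tape=yyyy_[x]x__   (q1,x)→(q3,z,left)
state=q3 head=4 tape=yyyy[_]zx__   (q3,_)→(q4,y,right)
state=q4 head=5 tape=yyyyy[z]x__   (q4,z)→(q1,_,right)
state=q1 head=6 tape=yyyyy_[x]__   (q1,x)→(q3,z,left)
state=q3 head=5 tape=yyyyy[_]z__   (q3,_)→(q4,y,right)
state=q4 head=6 tape=yyyyyy[z]__   (q4,z)→(q1,_,right)
state=q1 head=7 tape=yyyyyy_[_]_   (q1,_)→(q2,x,right)
state=q2 head=8 tape=yyyyyy_x[_]   (q2,_)→(q3,z,left)
state=q3 head=7 tape=yyyyyy_[x]z   (q3,x)→(q3,x,right)
state=q3 head=8 tape=yyyyyy_x[z]
At halt the head is at cell 8.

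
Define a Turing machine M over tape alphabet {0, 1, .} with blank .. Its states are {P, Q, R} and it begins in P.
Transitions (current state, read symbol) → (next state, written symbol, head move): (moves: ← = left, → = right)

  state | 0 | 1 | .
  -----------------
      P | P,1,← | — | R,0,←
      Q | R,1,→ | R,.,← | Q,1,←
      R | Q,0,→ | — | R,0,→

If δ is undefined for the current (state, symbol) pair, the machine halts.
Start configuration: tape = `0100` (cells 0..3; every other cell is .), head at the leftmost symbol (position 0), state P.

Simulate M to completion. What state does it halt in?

state=P head=0 tape=..[0]100   (P,0)→(P,1,←)
state=P head=-1 tape=.[.]1100   (P,.)→(R,0,←)
state=R head=-2 tape=[.]01100   (R,.)→(R,0,→)
state=R head=-1 tape=0[0]1100   (R,0)→(Q,0,→)
state=Q head=0 tape=00[1]100   (Q,1)→(R,.,←)
state=R head=-1 tape=0[0].100   (R,0)→(Q,0,→)
state=Q head=0 tape=00[.]100   (Q,.)→(Q,1,←)
state=Q head=-1 tape=0[0]1100   (Q,0)→(R,1,→)
state=R head=0 tape=01[1]100
No transition is defined for (R, 1); M halts in state R.

R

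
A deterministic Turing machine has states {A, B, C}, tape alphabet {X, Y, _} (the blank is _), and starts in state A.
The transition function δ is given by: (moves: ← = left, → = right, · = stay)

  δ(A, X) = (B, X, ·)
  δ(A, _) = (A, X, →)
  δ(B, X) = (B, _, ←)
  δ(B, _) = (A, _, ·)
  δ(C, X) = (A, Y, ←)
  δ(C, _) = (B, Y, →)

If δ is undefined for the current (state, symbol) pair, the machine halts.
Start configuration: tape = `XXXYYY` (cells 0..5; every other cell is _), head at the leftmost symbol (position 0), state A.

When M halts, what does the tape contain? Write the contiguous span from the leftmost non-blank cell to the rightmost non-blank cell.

XXXXXXYYY

state=A head=0 tape=___[X]XXYYY   (A,X)→(B,X,·)
state=B head=0 tape=___[X]XXYYY   (B,X)→(B,_,←)
state=B head=-1 tape=__[_]_XXYYY   (B,_)→(A,_,·)
state=A head=-1 tape=__[_]_XXYYY   (A,_)→(A,X,→)
state=A head=0 tape=__X[_]XXYYY   (A,_)→(A,X,→)
state=A head=1 tape=__XX[X]XYYY   (A,X)→(B,X,·)
state=B head=1 tape=__XX[X]XYYY   (B,X)→(B,_,←)
state=B head=0 tape=__X[X]_XYYY   (B,X)→(B,_,←)
state=B head=-1 tape=__[X]__XYYY   (B,X)→(B,_,←)
state=B head=-2 tape=_[_]___XYYY   (B,_)→(A,_,·)
state=A head=-2 tape=_[_]___XYYY   (A,_)→(A,X,→)
state=A head=-1 tape=_X[_]__XYYY   (A,_)→(A,X,→)
state=A head=0 tape=_XX[_]_XYYY   (A,_)→(A,X,→)
state=A head=1 tape=_XXX[_]XYYY   (A,_)→(A,X,→)
state=A head=2 tape=_XXXX[X]YYY   (A,X)→(B,X,·)
state=B head=2 tape=_XXXX[X]YYY   (B,X)→(B,_,←)
state=B head=1 tape=_XXX[X]_YYY   (B,X)→(B,_,←)
state=B head=0 tape=_XX[X]__YYY   (B,X)→(B,_,←)
state=B head=-1 tape=_X[X]___YYY   (B,X)→(B,_,←)
state=B head=-2 tape=_[X]____YYY   (B,X)→(B,_,←)
state=B head=-3 tape=[_]_____YYY   (B,_)→(A,_,·)
state=A head=-3 tape=[_]_____YYY   (A,_)→(A,X,→)
state=A head=-2 tape=X[_]____YYY   (A,_)→(A,X,→)
state=A head=-1 tape=XX[_]___YYY   (A,_)→(A,X,→)
state=A head=0 tape=XXX[_]__YYY   (A,_)→(A,X,→)
state=A head=1 tape=XXXX[_]_YYY   (A,_)→(A,X,→)
state=A head=2 tape=XXXXX[_]YYY   (A,_)→(A,X,→)
state=A head=3 tape=XXXXXX[Y]YY
The non-blank tape span at halt is XXXXXXYYY.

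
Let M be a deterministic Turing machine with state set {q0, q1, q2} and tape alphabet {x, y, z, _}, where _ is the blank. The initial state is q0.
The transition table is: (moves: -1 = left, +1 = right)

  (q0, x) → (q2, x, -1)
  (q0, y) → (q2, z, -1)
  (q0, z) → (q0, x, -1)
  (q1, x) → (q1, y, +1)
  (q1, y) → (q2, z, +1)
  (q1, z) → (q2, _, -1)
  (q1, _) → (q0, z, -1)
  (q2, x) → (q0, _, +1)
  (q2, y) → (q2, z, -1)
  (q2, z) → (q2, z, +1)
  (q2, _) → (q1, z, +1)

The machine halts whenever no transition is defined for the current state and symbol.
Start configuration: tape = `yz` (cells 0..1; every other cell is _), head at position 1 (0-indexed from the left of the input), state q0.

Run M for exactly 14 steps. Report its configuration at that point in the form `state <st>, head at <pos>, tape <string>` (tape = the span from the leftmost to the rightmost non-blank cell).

state=q0 head=1 tape=_y[z]___   (q0,z)→(q0,x,-1)
state=q0 head=0 tape=_[y]x___   (q0,y)→(q2,z,-1)
state=q2 head=-1 tape=[_]zx___   (q2,_)→(q1,z,+1)
state=q1 head=0 tape=z[z]x___   (q1,z)→(q2,_,-1)
state=q2 head=-1 tape=[z]_x___   (q2,z)→(q2,z,+1)
state=q2 head=0 tape=z[_]x___   (q2,_)→(q1,z,+1)
state=q1 head=1 tape=zz[x]___   (q1,x)→(q1,y,+1)
state=q1 head=2 tape=zzy[_]__   (q1,_)→(q0,z,-1)
state=q0 head=1 tape=zz[y]z__   (q0,y)→(q2,z,-1)
state=q2 head=0 tape=z[z]zz__   (q2,z)→(q2,z,+1)
state=q2 head=1 tape=zz[z]z__   (q2,z)→(q2,z,+1)
state=q2 head=2 tape=zzz[z]__   (q2,z)→(q2,z,+1)
state=q2 head=3 tape=zzzz[_]_   (q2,_)→(q1,z,+1)
state=q1 head=4 tape=zzzzz[_]   (q1,_)→(q0,z,-1)
state=q0 head=3 tape=zzzz[z]z
After 14 steps: state q0, head at 3, tape zzzzzz.

state q0, head at 3, tape zzzzzz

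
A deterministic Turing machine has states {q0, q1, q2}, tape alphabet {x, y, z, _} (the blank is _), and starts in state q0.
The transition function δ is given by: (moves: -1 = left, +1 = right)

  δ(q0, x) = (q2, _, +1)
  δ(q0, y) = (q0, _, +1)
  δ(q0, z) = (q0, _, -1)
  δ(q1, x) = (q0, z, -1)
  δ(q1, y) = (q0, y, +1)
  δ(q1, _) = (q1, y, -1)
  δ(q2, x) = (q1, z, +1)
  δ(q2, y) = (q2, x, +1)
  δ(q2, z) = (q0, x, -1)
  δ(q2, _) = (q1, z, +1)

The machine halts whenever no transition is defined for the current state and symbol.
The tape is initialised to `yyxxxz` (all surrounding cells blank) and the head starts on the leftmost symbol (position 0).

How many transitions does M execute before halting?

q0 | [y]yxxxz   read y → write _, move +1, go to q0
q0 | _[y]xxxz   read y → write _, move +1, go to q0
q0 | __[x]xxz   read x → write _, move +1, go to q2
q2 | ___[x]xz   read x → write z, move +1, go to q1
q1 | ___z[x]z   read x → write z, move -1, go to q0
q0 | ___[z]zz   read z → write _, move -1, go to q0
q0 | __[_]_zz
M halts after 6 transitions.

6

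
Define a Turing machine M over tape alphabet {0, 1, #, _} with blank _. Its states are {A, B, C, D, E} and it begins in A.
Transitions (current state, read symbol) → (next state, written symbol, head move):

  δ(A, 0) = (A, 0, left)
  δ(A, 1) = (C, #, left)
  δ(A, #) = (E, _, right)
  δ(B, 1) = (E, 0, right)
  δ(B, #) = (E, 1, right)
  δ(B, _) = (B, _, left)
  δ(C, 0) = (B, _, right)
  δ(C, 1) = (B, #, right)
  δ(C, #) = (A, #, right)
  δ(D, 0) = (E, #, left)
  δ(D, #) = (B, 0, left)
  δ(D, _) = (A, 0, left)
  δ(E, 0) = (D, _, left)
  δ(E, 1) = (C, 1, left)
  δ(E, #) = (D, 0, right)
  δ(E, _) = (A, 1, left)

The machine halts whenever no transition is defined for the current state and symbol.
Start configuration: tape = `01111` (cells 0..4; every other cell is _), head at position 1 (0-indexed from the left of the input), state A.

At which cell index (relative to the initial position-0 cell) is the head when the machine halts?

state=A head=1 tape=0[1]111_   (A,1)→(C,#,left)
state=C head=0 tape=[0]#111_   (C,0)→(B,_,right)
state=B head=1 tape=_[#]111_   (B,#)→(E,1,right)
state=E head=2 tape=_1[1]11_   (E,1)→(C,1,left)
state=C head=1 tape=_[1]111_   (C,1)→(B,#,right)
state=B head=2 tape=_#[1]11_   (B,1)→(E,0,right)
state=E head=3 tape=_#0[1]1_   (E,1)→(C,1,left)
state=C head=2 tape=_#[0]11_   (C,0)→(B,_,right)
state=B head=3 tape=_#_[1]1_   (B,1)→(E,0,right)
state=E head=4 tape=_#_0[1]_   (E,1)→(C,1,left)
state=C head=3 tape=_#_[0]1_   (C,0)→(B,_,right)
state=B head=4 tape=_#__[1]_   (B,1)→(E,0,right)
state=E head=5 tape=_#__0[_]   (E,_)→(A,1,left)
state=A head=4 tape=_#__[0]1   (A,0)→(A,0,left)
state=A head=3 tape=_#_[_]01
At halt the head is at cell 3.

3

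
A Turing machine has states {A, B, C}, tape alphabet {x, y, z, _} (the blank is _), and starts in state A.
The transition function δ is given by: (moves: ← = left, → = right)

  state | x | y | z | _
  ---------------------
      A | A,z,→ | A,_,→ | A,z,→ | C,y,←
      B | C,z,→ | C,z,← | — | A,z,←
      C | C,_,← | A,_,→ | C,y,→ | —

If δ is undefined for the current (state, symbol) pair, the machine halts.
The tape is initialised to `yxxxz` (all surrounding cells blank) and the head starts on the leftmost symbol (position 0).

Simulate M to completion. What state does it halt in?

C

state=A head=0 tape=[y]xxxz__   (A,y)→(A,_,→)
state=A head=1 tape=_[x]xxz__   (A,x)→(A,z,→)
state=A head=2 tape=_z[x]xz__   (A,x)→(A,z,→)
state=A head=3 tape=_zz[x]z__   (A,x)→(A,z,→)
state=A head=4 tape=_zzz[z]__   (A,z)→(A,z,→)
state=A head=5 tape=_zzzz[_]_   (A,_)→(C,y,←)
state=C head=4 tape=_zzz[z]y_   (C,z)→(C,y,→)
state=C head=5 tape=_zzzy[y]_   (C,y)→(A,_,→)
state=A head=6 tape=_zzzy_[_]   (A,_)→(C,y,←)
state=C head=5 tape=_zzzy[_]y
No transition is defined for (C, _); M halts in state C.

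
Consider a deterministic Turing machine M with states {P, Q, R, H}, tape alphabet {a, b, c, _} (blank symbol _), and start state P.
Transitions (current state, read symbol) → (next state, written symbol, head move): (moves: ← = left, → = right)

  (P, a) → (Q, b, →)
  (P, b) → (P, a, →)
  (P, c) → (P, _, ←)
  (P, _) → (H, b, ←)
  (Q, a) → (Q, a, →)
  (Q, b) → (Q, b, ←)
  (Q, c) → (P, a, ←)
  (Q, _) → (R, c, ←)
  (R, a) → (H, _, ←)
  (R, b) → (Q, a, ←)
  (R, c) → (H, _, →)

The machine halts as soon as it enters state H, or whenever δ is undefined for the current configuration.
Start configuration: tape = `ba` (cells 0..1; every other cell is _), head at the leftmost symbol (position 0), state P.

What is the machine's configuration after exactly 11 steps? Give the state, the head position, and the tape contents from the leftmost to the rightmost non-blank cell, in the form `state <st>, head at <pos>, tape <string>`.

P | [b]a__   read b → write a, move →, go to P
P | a[a]__   read a → write b, move →, go to Q
Q | ab[_]_   read _ → write c, move ←, go to R
R | a[b]c_   read b → write a, move ←, go to Q
Q | [a]ac_   read a → write a, move →, go to Q
Q | a[a]c_   read a → write a, move →, go to Q
Q | aa[c]_   read c → write a, move ←, go to P
P | a[a]a_   read a → write b, move →, go to Q
Q | ab[a]_   read a → write a, move →, go to Q
Q | aba[_]   read _ → write c, move ←, go to R
R | ab[a]c   read a → write _, move ←, go to H
H | a[b]_c
After 11 steps: state H, head at 1, tape ab_c.

state H, head at 1, tape ab_c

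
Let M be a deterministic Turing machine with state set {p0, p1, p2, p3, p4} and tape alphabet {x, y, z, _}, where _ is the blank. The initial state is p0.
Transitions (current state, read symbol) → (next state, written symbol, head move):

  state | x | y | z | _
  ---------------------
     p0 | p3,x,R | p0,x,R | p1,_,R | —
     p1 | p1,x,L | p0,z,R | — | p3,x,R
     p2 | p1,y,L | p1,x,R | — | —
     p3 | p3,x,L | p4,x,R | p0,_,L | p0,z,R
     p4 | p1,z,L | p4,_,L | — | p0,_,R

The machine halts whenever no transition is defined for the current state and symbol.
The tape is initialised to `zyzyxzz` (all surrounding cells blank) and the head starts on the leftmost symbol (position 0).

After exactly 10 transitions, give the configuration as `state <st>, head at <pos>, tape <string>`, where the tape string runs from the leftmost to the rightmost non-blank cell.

state=p0 head=0 tape=[z]yzyxzz__   (p0,z)→(p1,_,R)
state=p1 head=1 tape=_[y]zyxzz__   (p1,y)→(p0,z,R)
state=p0 head=2 tape=_z[z]yxzz__   (p0,z)→(p1,_,R)
state=p1 head=3 tape=_z_[y]xzz__   (p1,y)→(p0,z,R)
state=p0 head=4 tape=_z_z[x]zz__   (p0,x)→(p3,x,R)
state=p3 head=5 tape=_z_zx[z]z__   (p3,z)→(p0,_,L)
state=p0 head=4 tape=_z_z[x]_z__   (p0,x)→(p3,x,R)
state=p3 head=5 tape=_z_zx[_]z__   (p3,_)→(p0,z,R)
state=p0 head=6 tape=_z_zxz[z]__   (p0,z)→(p1,_,R)
state=p1 head=7 tape=_z_zxz_[_]_   (p1,_)→(p3,x,R)
state=p3 head=8 tape=_z_zxz_x[_]
After 10 steps: state p3, head at 8, tape z_zxz_x.

state p3, head at 8, tape z_zxz_x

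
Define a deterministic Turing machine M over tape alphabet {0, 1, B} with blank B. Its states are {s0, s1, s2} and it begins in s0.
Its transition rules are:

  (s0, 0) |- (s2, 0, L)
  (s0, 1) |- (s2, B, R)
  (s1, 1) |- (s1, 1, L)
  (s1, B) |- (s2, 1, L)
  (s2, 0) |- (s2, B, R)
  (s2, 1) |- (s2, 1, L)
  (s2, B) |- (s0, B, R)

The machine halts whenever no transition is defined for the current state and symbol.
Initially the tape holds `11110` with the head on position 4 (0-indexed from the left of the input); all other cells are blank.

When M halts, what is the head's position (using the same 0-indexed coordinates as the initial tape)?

6

s0 | B1111[0]BB   read 0 → write 0, move L, go to s2
s2 | B111[1]0BB   read 1 → write 1, move L, go to s2
s2 | B11[1]10BB   read 1 → write 1, move L, go to s2
s2 | B1[1]110BB   read 1 → write 1, move L, go to s2
s2 | B[1]1110BB   read 1 → write 1, move L, go to s2
s2 | [B]11110BB   read B → write B, move R, go to s0
s0 | B[1]1110BB   read 1 → write B, move R, go to s2
s2 | BB[1]110BB   read 1 → write 1, move L, go to s2
s2 | B[B]1110BB   read B → write B, move R, go to s0
s0 | BB[1]110BB   read 1 → write B, move R, go to s2
s2 | BBB[1]10BB   read 1 → write 1, move L, go to s2
s2 | BB[B]110BB   read B → write B, move R, go to s0
s0 | BBB[1]10BB   read 1 → write B, move R, go to s2
s2 | BBBB[1]0BB   read 1 → write 1, move L, go to s2
s2 | BBB[B]10BB   read B → write B, move R, go to s0
s0 | BBBB[1]0BB   read 1 → write B, move R, go to s2
s2 | BBBBB[0]BB   read 0 → write B, move R, go to s2
s2 | BBBBBB[B]B   read B → write B, move R, go to s0
s0 | BBBBBBB[B]
At halt the head is at cell 6.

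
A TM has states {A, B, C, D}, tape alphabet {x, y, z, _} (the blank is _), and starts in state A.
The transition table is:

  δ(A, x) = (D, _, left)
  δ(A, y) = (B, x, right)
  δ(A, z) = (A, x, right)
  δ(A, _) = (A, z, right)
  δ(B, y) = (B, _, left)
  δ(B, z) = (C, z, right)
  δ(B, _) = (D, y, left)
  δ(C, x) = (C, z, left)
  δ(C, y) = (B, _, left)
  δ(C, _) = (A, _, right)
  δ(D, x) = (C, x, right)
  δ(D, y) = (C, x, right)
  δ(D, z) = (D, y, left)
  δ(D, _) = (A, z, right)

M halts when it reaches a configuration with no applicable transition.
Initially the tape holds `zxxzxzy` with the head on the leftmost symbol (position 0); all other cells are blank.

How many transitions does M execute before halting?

A | [z]xxzxzy_   read z → write x, move right, go to A
A | x[x]xzxzy_   read x → write _, move left, go to D
D | [x]_xzxzy_   read x → write x, move right, go to C
C | x[_]xzxzy_   read _ → write _, move right, go to A
A | x_[x]zxzy_   read x → write _, move left, go to D
D | x[_]_zxzy_   read _ → write z, move right, go to A
A | xz[_]zxzy_   read _ → write z, move right, go to A
A | xzz[z]xzy_   read z → write x, move right, go to A
A | xzzx[x]zy_   read x → write _, move left, go to D
D | xzz[x]_zy_   read x → write x, move right, go to C
C | xzzx[_]zy_   read _ → write _, move right, go to A
A | xzzx_[z]y_   read z → write x, move right, go to A
A | xzzx_x[y]_   read y → write x, move right, go to B
B | xzzx_xx[_]   read _ → write y, move left, go to D
D | xzzx_x[x]y   read x → write x, move right, go to C
C | xzzx_xx[y]   read y → write _, move left, go to B
B | xzzx_x[x]_
M halts after 16 transitions.

16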